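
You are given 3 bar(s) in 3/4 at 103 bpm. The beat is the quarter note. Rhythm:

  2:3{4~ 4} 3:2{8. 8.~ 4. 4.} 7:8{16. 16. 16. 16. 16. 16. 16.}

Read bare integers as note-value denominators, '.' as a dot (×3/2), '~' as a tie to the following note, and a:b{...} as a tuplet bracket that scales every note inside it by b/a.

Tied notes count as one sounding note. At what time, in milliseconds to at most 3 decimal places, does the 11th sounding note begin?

note 11 onset = 60/7b = 4993.065ms

1. 0.0ms @ 0 + 1747.573ms (3)
2. 1747.573ms @ 3 + 291.262ms (1/2)
3. 2038.835ms @ 7/2 + 873.786ms (3/2)
4. 2912.621ms @ 5 + 582.524ms (1)
5. 3495.146ms @ 6 + 249.653ms (3/7)
6. 3744.799ms @ 45/7 + 249.653ms (3/7)
7. 3994.452ms @ 48/7 + 249.653ms (3/7)
8. 4244.105ms @ 51/7 + 249.653ms (3/7)
9. 4493.759ms @ 54/7 + 249.653ms (3/7)
10. 4743.412ms @ 57/7 + 249.653ms (3/7)
11. 4993.065ms @ 60/7 + 249.653ms (3/7)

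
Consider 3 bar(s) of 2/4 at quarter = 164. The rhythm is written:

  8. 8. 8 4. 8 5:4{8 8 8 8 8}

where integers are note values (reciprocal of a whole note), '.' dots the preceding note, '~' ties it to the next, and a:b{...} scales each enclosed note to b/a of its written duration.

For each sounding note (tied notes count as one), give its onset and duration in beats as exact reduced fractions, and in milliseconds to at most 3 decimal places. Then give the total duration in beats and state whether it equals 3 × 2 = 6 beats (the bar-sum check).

1) 0.0ms=0b +274.39ms=3/4b
2) 274.39ms=3/4b +274.39ms=3/4b
3) 548.78ms=3/2b +182.927ms=1/2b
4) 731.707ms=2b +548.78ms=3/2b
5) 1280.488ms=7/2b +182.927ms=1/2b
6) 1463.415ms=4b +146.341ms=2/5b
7) 1609.756ms=22/5b +146.341ms=2/5b
8) 1756.098ms=24/5b +146.341ms=2/5b
9) 1902.439ms=26/5b +146.341ms=2/5b
10) 2048.78ms=28/5b +146.341ms=2/5b
Σ=6b of 6 (164bpm 2/4) — PASS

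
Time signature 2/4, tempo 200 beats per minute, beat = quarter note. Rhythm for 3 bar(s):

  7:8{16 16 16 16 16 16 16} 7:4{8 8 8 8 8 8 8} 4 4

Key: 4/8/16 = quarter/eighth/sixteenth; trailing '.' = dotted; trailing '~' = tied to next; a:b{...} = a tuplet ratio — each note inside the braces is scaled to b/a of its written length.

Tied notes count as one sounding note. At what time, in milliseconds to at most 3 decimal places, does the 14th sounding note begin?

note 14 onset = 26/7b = 1114.286ms

1. 0.0ms @ 0 + 85.714ms (2/7)
2. 85.714ms @ 2/7 + 85.714ms (2/7)
3. 171.429ms @ 4/7 + 85.714ms (2/7)
4. 257.143ms @ 6/7 + 85.714ms (2/7)
5. 342.857ms @ 8/7 + 85.714ms (2/7)
6. 428.571ms @ 10/7 + 85.714ms (2/7)
7. 514.286ms @ 12/7 + 85.714ms (2/7)
8. 600.0ms @ 2 + 85.714ms (2/7)
9. 685.714ms @ 16/7 + 85.714ms (2/7)
10. 771.429ms @ 18/7 + 85.714ms (2/7)
11. 857.143ms @ 20/7 + 85.714ms (2/7)
12. 942.857ms @ 22/7 + 85.714ms (2/7)
13. 1028.571ms @ 24/7 + 85.714ms (2/7)
14. 1114.286ms @ 26/7 + 85.714ms (2/7)
15. 1200.0ms @ 4 + 300.0ms (1)
16. 1500.0ms @ 5 + 300.0ms (1)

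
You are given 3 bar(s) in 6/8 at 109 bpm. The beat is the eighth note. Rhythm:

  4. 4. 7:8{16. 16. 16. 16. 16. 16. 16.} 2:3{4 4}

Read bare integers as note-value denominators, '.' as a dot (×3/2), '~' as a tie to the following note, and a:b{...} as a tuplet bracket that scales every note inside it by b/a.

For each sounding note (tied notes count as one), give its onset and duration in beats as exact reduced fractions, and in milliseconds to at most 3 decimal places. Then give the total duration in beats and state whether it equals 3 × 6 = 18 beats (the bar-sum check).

1) 0.0ms=0b +1651.376ms=3b
2) 1651.376ms=3b +1651.376ms=3b
3) 3302.752ms=6b +471.822ms=6/7b
4) 3774.574ms=48/7b +471.822ms=6/7b
5) 4246.396ms=54/7b +471.822ms=6/7b
6) 4718.218ms=60/7b +471.822ms=6/7b
7) 5190.039ms=66/7b +471.822ms=6/7b
8) 5661.861ms=72/7b +471.822ms=6/7b
9) 6133.683ms=78/7b +471.822ms=6/7b
10) 6605.505ms=12b +1651.376ms=3b
11) 8256.881ms=15b +1651.376ms=3b
Σ=18b of 18 (109bpm 6/8) — PASS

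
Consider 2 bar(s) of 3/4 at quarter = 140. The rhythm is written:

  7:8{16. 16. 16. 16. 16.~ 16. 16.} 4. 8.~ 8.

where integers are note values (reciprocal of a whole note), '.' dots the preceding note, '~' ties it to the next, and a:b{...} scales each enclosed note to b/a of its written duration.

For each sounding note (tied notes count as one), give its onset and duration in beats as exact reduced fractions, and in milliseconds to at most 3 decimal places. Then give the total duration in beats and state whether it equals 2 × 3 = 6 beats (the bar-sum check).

1) 0.0ms=0b +183.673ms=3/7b
2) 183.673ms=3/7b +183.673ms=3/7b
3) 367.347ms=6/7b +183.673ms=3/7b
4) 551.02ms=9/7b +183.673ms=3/7b
5) 734.694ms=12/7b +367.347ms=6/7b
6) 1102.041ms=18/7b +183.673ms=3/7b
7) 1285.714ms=3b +642.857ms=3/2b
8) 1928.571ms=9/2b +642.857ms=3/2b
Σ=6b of 6 (140bpm 3/4) — PASS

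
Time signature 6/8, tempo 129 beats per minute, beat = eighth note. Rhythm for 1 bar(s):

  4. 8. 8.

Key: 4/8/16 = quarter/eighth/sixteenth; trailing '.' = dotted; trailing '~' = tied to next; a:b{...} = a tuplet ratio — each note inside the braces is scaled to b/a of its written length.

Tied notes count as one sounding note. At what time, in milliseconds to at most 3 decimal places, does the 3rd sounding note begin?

1. 0.0ms @ 0 + 1395.349ms (3)
2. 1395.349ms @ 3 + 697.674ms (3/2)
3. 2093.023ms @ 9/2 + 697.674ms (3/2)

note 3 onset = 9/2b = 2093.023ms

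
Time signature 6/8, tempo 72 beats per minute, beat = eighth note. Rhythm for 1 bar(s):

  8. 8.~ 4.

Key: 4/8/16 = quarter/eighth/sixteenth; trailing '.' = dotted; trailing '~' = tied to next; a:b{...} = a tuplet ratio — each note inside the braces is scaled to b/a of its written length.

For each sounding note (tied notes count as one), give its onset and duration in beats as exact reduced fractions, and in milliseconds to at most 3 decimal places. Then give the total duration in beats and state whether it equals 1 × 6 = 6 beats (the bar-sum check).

1) 0.0ms=0b +1250.0ms=3/2b
2) 1250.0ms=3/2b +3750.0ms=9/2b
Σ=6b of 6 (72bpm 6/8) — PASS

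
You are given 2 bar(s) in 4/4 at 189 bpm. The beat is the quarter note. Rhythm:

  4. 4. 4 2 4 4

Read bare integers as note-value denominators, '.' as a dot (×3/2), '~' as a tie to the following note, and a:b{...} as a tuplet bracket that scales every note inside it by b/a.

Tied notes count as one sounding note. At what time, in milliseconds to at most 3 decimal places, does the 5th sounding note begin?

note 5 onset = 6b = 1904.762ms

1. 0.0ms @ 0 + 476.19ms (3/2)
2. 476.19ms @ 3/2 + 476.19ms (3/2)
3. 952.381ms @ 3 + 317.46ms (1)
4. 1269.841ms @ 4 + 634.921ms (2)
5. 1904.762ms @ 6 + 317.46ms (1)
6. 2222.222ms @ 7 + 317.46ms (1)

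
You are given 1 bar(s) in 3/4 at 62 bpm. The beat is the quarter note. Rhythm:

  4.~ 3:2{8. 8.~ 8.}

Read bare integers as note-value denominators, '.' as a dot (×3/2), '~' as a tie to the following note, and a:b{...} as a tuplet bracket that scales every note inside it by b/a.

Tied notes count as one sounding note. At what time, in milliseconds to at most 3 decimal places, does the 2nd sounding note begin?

note 2 onset = 2b = 1935.484ms

1. 0.0ms @ 0 + 1935.484ms (2)
2. 1935.484ms @ 2 + 967.742ms (1)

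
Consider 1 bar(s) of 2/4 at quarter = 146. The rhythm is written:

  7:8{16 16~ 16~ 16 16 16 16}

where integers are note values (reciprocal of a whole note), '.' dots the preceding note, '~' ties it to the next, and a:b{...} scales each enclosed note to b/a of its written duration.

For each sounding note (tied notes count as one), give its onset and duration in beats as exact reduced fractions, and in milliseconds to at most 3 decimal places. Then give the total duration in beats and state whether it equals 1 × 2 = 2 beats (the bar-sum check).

1) 0.0ms=0b +117.417ms=2/7b
2) 117.417ms=2/7b +352.25ms=6/7b
3) 469.667ms=8/7b +117.417ms=2/7b
4) 587.084ms=10/7b +117.417ms=2/7b
5) 704.501ms=12/7b +117.417ms=2/7b
Σ=2b of 2 (146bpm 2/4) — PASS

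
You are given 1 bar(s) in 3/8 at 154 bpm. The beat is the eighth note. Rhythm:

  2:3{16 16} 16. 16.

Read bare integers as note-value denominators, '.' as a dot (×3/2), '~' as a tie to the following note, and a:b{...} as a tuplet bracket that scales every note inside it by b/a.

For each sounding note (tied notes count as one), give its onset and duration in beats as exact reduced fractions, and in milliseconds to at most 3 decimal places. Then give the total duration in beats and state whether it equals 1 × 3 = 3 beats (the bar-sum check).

1) 0.0ms=0b +292.208ms=3/4b
2) 292.208ms=3/4b +292.208ms=3/4b
3) 584.416ms=3/2b +292.208ms=3/4b
4) 876.623ms=9/4b +292.208ms=3/4b
Σ=3b of 3 (154bpm 3/8) — PASS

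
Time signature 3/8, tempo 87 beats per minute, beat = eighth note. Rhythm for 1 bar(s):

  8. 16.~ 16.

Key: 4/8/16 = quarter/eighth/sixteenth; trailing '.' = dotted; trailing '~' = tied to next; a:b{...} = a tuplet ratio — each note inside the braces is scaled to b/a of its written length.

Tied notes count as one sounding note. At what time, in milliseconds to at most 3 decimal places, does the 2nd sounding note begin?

1. 0.0ms @ 0 + 1034.483ms (3/2)
2. 1034.483ms @ 3/2 + 1034.483ms (3/2)

note 2 onset = 3/2b = 1034.483ms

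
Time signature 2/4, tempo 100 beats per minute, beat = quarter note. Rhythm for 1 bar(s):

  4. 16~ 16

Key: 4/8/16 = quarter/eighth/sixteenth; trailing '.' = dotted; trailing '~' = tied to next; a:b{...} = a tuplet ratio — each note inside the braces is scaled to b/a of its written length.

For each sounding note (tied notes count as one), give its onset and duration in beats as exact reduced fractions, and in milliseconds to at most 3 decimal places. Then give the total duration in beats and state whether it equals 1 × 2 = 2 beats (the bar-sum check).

1) 0.0ms=0b +900.0ms=3/2b
2) 900.0ms=3/2b +300.0ms=1/2b
Σ=2b of 2 (100bpm 2/4) — PASS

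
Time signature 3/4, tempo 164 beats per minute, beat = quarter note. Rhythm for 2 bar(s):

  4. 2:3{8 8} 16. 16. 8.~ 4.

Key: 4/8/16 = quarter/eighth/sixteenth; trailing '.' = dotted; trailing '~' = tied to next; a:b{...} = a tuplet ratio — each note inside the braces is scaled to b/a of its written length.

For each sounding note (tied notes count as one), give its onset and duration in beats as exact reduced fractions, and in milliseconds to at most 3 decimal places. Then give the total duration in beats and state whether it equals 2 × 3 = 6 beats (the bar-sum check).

1) 0.0ms=0b +548.78ms=3/2b
2) 548.78ms=3/2b +274.39ms=3/4b
3) 823.171ms=9/4b +274.39ms=3/4b
4) 1097.561ms=3b +137.195ms=3/8b
5) 1234.756ms=27/8b +137.195ms=3/8b
6) 1371.951ms=15/4b +823.171ms=9/4b
Σ=6b of 6 (164bpm 3/4) — PASS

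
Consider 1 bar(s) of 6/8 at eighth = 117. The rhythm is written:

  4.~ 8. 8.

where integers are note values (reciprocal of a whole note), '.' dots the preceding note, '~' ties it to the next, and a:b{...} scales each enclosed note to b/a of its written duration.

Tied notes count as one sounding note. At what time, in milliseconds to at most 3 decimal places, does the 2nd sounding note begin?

1. 0.0ms @ 0 + 2307.692ms (9/2)
2. 2307.692ms @ 9/2 + 769.231ms (3/2)

note 2 onset = 9/2b = 2307.692ms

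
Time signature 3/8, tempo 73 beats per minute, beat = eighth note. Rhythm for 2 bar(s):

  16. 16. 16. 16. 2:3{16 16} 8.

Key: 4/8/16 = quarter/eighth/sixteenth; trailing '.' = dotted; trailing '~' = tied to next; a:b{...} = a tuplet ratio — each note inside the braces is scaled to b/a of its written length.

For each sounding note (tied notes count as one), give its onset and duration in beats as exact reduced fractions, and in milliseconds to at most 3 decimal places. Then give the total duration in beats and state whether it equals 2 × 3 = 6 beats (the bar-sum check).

1) 0.0ms=0b +616.438ms=3/4b
2) 616.438ms=3/4b +616.438ms=3/4b
3) 1232.877ms=3/2b +616.438ms=3/4b
4) 1849.315ms=9/4b +616.438ms=3/4b
5) 2465.753ms=3b +616.438ms=3/4b
6) 3082.192ms=15/4b +616.438ms=3/4b
7) 3698.63ms=9/2b +1232.877ms=3/2b
Σ=6b of 6 (73bpm 3/8) — PASS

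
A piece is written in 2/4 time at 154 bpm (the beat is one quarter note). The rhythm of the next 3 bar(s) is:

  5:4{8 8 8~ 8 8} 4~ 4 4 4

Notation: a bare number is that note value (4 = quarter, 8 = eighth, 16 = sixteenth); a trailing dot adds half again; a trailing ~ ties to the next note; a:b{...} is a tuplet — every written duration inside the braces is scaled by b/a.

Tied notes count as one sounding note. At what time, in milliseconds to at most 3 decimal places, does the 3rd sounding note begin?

note 3 onset = 4/5b = 311.688ms

1. 0.0ms @ 0 + 155.844ms (2/5)
2. 155.844ms @ 2/5 + 155.844ms (2/5)
3. 311.688ms @ 4/5 + 311.688ms (4/5)
4. 623.377ms @ 8/5 + 155.844ms (2/5)
5. 779.221ms @ 2 + 779.221ms (2)
6. 1558.442ms @ 4 + 389.61ms (1)
7. 1948.052ms @ 5 + 389.61ms (1)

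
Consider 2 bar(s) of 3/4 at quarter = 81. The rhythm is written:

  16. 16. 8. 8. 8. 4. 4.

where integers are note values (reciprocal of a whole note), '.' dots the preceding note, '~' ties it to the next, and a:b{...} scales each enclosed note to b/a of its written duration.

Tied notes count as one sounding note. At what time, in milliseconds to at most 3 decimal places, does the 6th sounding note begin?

note 6 onset = 3b = 2222.222ms

1. 0.0ms @ 0 + 277.778ms (3/8)
2. 277.778ms @ 3/8 + 277.778ms (3/8)
3. 555.556ms @ 3/4 + 555.556ms (3/4)
4. 1111.111ms @ 3/2 + 555.556ms (3/4)
5. 1666.667ms @ 9/4 + 555.556ms (3/4)
6. 2222.222ms @ 3 + 1111.111ms (3/2)
7. 3333.333ms @ 9/2 + 1111.111ms (3/2)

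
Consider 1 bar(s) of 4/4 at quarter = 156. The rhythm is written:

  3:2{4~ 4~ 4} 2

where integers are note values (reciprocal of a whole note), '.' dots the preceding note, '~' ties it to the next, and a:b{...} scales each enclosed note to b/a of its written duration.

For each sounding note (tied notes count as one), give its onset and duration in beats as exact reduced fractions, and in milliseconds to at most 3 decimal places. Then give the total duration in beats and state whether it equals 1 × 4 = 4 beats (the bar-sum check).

1) 0.0ms=0b +769.231ms=2b
2) 769.231ms=2b +769.231ms=2b
Σ=4b of 4 (156bpm 4/4) — PASS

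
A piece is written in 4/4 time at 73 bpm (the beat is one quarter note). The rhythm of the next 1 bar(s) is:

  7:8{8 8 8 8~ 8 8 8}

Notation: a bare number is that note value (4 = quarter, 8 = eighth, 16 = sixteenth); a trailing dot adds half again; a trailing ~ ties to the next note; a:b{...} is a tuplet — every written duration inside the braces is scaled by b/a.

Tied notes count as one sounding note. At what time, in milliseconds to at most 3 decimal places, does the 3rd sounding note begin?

note 3 onset = 8/7b = 939.335ms

1. 0.0ms @ 0 + 469.667ms (4/7)
2. 469.667ms @ 4/7 + 469.667ms (4/7)
3. 939.335ms @ 8/7 + 469.667ms (4/7)
4. 1409.002ms @ 12/7 + 939.335ms (8/7)
5. 2348.337ms @ 20/7 + 469.667ms (4/7)
6. 2818.004ms @ 24/7 + 469.667ms (4/7)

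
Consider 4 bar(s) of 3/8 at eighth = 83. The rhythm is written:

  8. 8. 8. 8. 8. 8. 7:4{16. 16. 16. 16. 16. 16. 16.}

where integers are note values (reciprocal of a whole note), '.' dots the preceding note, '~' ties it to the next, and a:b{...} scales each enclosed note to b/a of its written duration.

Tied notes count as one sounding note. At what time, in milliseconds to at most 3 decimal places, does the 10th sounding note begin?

1. 0.0ms @ 0 + 1084.337ms (3/2)
2. 1084.337ms @ 3/2 + 1084.337ms (3/2)
3. 2168.675ms @ 3 + 1084.337ms (3/2)
4. 3253.012ms @ 9/2 + 1084.337ms (3/2)
5. 4337.349ms @ 6 + 1084.337ms (3/2)
6. 5421.687ms @ 15/2 + 1084.337ms (3/2)
7. 6506.024ms @ 9 + 309.811ms (3/7)
8. 6815.835ms @ 66/7 + 309.811ms (3/7)
9. 7125.645ms @ 69/7 + 309.811ms (3/7)
10. 7435.456ms @ 72/7 + 309.811ms (3/7)
11. 7745.267ms @ 75/7 + 309.811ms (3/7)
12. 8055.077ms @ 78/7 + 309.811ms (3/7)
13. 8364.888ms @ 81/7 + 309.811ms (3/7)

note 10 onset = 72/7b = 7435.456ms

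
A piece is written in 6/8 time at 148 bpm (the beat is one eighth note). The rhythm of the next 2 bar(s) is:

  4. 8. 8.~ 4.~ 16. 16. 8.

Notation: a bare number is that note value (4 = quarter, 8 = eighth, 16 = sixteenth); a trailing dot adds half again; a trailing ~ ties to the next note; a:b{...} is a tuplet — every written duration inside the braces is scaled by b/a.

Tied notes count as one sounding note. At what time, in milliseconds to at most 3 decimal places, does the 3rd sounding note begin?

note 3 onset = 9/2b = 1824.324ms

1. 0.0ms @ 0 + 1216.216ms (3)
2. 1216.216ms @ 3 + 608.108ms (3/2)
3. 1824.324ms @ 9/2 + 2128.378ms (21/4)
4. 3952.703ms @ 39/4 + 304.054ms (3/4)
5. 4256.757ms @ 21/2 + 608.108ms (3/2)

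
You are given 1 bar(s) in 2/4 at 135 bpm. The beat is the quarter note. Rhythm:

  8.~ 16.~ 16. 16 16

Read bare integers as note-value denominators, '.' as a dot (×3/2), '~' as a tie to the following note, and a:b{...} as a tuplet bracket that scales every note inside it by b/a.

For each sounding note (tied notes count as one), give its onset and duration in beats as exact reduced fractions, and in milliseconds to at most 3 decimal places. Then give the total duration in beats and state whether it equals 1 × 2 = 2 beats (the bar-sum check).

1) 0.0ms=0b +666.667ms=3/2b
2) 666.667ms=3/2b +111.111ms=1/4b
3) 777.778ms=7/4b +111.111ms=1/4b
Σ=2b of 2 (135bpm 2/4) — PASS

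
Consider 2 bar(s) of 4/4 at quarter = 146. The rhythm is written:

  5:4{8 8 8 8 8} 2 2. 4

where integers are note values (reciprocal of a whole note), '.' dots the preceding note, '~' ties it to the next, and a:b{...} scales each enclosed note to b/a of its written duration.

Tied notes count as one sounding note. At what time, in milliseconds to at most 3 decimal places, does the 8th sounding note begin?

note 8 onset = 7b = 2876.712ms

1. 0.0ms @ 0 + 164.384ms (2/5)
2. 164.384ms @ 2/5 + 164.384ms (2/5)
3. 328.767ms @ 4/5 + 164.384ms (2/5)
4. 493.151ms @ 6/5 + 164.384ms (2/5)
5. 657.534ms @ 8/5 + 164.384ms (2/5)
6. 821.918ms @ 2 + 821.918ms (2)
7. 1643.836ms @ 4 + 1232.877ms (3)
8. 2876.712ms @ 7 + 410.959ms (1)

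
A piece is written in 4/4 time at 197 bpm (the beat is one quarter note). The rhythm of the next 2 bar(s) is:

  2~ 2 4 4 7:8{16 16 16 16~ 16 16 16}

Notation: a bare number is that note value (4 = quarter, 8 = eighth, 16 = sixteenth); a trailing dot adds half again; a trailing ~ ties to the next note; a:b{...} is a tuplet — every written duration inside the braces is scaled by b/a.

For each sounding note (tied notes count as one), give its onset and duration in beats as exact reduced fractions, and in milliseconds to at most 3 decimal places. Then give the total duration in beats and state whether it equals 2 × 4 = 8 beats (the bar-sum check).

1) 0.0ms=0b +1218.274ms=4b
2) 1218.274ms=4b +304.569ms=1b
3) 1522.843ms=5b +304.569ms=1b
4) 1827.411ms=6b +87.02ms=2/7b
5) 1914.431ms=44/7b +87.02ms=2/7b
6) 2001.45ms=46/7b +87.02ms=2/7b
7) 2088.47ms=48/7b +174.039ms=4/7b
8) 2262.509ms=52/7b +87.02ms=2/7b
9) 2349.529ms=54/7b +87.02ms=2/7b
Σ=8b of 8 (197bpm 4/4) — PASS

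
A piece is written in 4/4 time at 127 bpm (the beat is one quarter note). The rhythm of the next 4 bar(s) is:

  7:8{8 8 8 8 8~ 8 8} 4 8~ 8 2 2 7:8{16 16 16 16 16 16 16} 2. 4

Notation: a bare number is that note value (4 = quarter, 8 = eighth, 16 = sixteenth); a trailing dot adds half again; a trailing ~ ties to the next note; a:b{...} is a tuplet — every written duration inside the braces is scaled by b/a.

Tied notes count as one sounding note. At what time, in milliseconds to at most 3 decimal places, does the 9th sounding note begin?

note 9 onset = 6b = 2834.646ms

1. 0.0ms @ 0 + 269.966ms (4/7)
2. 269.966ms @ 4/7 + 269.966ms (4/7)
3. 539.933ms @ 8/7 + 269.966ms (4/7)
4. 809.899ms @ 12/7 + 269.966ms (4/7)
5. 1079.865ms @ 16/7 + 539.933ms (8/7)
6. 1619.798ms @ 24/7 + 269.966ms (4/7)
7. 1889.764ms @ 4 + 472.441ms (1)
8. 2362.205ms @ 5 + 472.441ms (1)
9. 2834.646ms @ 6 + 944.882ms (2)
10. 3779.528ms @ 8 + 944.882ms (2)
11. 4724.409ms @ 10 + 134.983ms (2/7)
12. 4859.393ms @ 72/7 + 134.983ms (2/7)
13. 4994.376ms @ 74/7 + 134.983ms (2/7)
14. 5129.359ms @ 76/7 + 134.983ms (2/7)
15. 5264.342ms @ 78/7 + 134.983ms (2/7)
16. 5399.325ms @ 80/7 + 134.983ms (2/7)
17. 5534.308ms @ 82/7 + 134.983ms (2/7)
18. 5669.291ms @ 12 + 1417.323ms (3)
19. 7086.614ms @ 15 + 472.441ms (1)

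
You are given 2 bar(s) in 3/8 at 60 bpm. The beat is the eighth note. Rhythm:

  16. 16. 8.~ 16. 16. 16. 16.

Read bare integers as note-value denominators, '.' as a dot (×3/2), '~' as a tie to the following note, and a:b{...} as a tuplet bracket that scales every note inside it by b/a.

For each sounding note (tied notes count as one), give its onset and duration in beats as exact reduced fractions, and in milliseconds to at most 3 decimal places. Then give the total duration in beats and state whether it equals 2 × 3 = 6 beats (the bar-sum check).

1) 0.0ms=0b +750.0ms=3/4b
2) 750.0ms=3/4b +750.0ms=3/4b
3) 1500.0ms=3/2b +2250.0ms=9/4b
4) 3750.0ms=15/4b +750.0ms=3/4b
5) 4500.0ms=9/2b +750.0ms=3/4b
6) 5250.0ms=21/4b +750.0ms=3/4b
Σ=6b of 6 (60bpm 3/8) — PASS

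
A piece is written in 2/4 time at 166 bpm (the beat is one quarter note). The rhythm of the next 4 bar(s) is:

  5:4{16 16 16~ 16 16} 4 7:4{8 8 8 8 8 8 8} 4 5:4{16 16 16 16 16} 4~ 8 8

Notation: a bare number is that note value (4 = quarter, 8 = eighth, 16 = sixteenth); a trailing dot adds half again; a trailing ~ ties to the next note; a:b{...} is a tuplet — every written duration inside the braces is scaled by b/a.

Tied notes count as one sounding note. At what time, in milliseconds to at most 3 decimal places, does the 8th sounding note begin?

note 8 onset = 18/7b = 929.432ms

1. 0.0ms @ 0 + 72.289ms (1/5)
2. 72.289ms @ 1/5 + 72.289ms (1/5)
3. 144.578ms @ 2/5 + 144.578ms (2/5)
4. 289.157ms @ 4/5 + 72.289ms (1/5)
5. 361.446ms @ 1 + 361.446ms (1)
6. 722.892ms @ 2 + 103.27ms (2/7)
7. 826.162ms @ 16/7 + 103.27ms (2/7)
8. 929.432ms @ 18/7 + 103.27ms (2/7)
9. 1032.702ms @ 20/7 + 103.27ms (2/7)
10. 1135.972ms @ 22/7 + 103.27ms (2/7)
11. 1239.243ms @ 24/7 + 103.27ms (2/7)
12. 1342.513ms @ 26/7 + 103.27ms (2/7)
13. 1445.783ms @ 4 + 361.446ms (1)
14. 1807.229ms @ 5 + 72.289ms (1/5)
15. 1879.518ms @ 26/5 + 72.289ms (1/5)
16. 1951.807ms @ 27/5 + 72.289ms (1/5)
17. 2024.096ms @ 28/5 + 72.289ms (1/5)
18. 2096.386ms @ 29/5 + 72.289ms (1/5)
19. 2168.675ms @ 6 + 542.169ms (3/2)
20. 2710.843ms @ 15/2 + 180.723ms (1/2)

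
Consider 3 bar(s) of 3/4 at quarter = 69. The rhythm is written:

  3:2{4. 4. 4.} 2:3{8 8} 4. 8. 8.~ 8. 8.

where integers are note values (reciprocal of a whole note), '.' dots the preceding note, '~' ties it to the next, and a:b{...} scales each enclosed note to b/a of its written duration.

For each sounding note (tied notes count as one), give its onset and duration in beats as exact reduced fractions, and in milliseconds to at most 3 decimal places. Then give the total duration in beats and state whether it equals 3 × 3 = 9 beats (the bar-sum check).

1) 0.0ms=0b +869.565ms=1b
2) 869.565ms=1b +869.565ms=1b
3) 1739.13ms=2b +869.565ms=1b
4) 2608.696ms=3b +652.174ms=3/4b
5) 3260.87ms=15/4b +652.174ms=3/4b
6) 3913.043ms=9/2b +1304.348ms=3/2b
7) 5217.391ms=6b +652.174ms=3/4b
8) 5869.565ms=27/4b +1304.348ms=3/2b
9) 7173.913ms=33/4b +652.174ms=3/4b
Σ=9b of 9 (69bpm 3/4) — PASS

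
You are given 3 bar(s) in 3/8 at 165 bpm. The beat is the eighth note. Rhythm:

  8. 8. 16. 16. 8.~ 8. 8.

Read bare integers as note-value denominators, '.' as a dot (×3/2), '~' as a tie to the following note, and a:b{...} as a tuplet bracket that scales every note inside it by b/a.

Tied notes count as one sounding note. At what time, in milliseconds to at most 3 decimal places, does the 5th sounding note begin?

note 5 onset = 9/2b = 1636.364ms

1. 0.0ms @ 0 + 545.455ms (3/2)
2. 545.455ms @ 3/2 + 545.455ms (3/2)
3. 1090.909ms @ 3 + 272.727ms (3/4)
4. 1363.636ms @ 15/4 + 272.727ms (3/4)
5. 1636.364ms @ 9/2 + 1090.909ms (3)
6. 2727.273ms @ 15/2 + 545.455ms (3/2)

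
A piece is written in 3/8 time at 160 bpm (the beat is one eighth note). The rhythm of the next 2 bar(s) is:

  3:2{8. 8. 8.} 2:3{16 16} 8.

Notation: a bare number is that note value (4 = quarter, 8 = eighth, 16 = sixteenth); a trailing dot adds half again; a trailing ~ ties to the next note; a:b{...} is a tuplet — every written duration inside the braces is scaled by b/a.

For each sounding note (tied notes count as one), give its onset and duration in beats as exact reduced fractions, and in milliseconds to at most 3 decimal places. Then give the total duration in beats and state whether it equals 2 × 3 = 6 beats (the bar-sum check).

1) 0.0ms=0b +375.0ms=1b
2) 375.0ms=1b +375.0ms=1b
3) 750.0ms=2b +375.0ms=1b
4) 1125.0ms=3b +281.25ms=3/4b
5) 1406.25ms=15/4b +281.25ms=3/4b
6) 1687.5ms=9/2b +562.5ms=3/2b
Σ=6b of 6 (160bpm 3/8) — PASS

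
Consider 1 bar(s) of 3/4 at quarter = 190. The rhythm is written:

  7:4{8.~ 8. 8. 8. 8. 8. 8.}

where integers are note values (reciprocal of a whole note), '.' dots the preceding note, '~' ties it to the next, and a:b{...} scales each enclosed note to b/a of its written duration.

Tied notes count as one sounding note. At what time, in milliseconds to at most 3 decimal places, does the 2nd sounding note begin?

1. 0.0ms @ 0 + 270.677ms (6/7)
2. 270.677ms @ 6/7 + 135.338ms (3/7)
3. 406.015ms @ 9/7 + 135.338ms (3/7)
4. 541.353ms @ 12/7 + 135.338ms (3/7)
5. 676.692ms @ 15/7 + 135.338ms (3/7)
6. 812.03ms @ 18/7 + 135.338ms (3/7)

note 2 onset = 6/7b = 270.677ms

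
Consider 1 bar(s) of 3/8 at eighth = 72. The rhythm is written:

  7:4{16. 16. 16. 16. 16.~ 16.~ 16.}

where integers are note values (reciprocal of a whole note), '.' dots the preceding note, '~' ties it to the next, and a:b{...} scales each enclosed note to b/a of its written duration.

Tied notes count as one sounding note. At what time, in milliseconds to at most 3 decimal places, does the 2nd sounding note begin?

note 2 onset = 3/7b = 357.143ms

1. 0.0ms @ 0 + 357.143ms (3/7)
2. 357.143ms @ 3/7 + 357.143ms (3/7)
3. 714.286ms @ 6/7 + 357.143ms (3/7)
4. 1071.429ms @ 9/7 + 357.143ms (3/7)
5. 1428.571ms @ 12/7 + 1071.429ms (9/7)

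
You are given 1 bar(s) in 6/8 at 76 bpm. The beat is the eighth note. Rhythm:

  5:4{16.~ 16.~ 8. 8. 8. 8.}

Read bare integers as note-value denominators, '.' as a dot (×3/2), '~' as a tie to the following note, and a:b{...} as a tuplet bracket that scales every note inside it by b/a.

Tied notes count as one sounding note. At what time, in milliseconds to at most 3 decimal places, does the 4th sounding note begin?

note 4 onset = 24/5b = 3789.474ms

1. 0.0ms @ 0 + 1894.737ms (12/5)
2. 1894.737ms @ 12/5 + 947.368ms (6/5)
3. 2842.105ms @ 18/5 + 947.368ms (6/5)
4. 3789.474ms @ 24/5 + 947.368ms (6/5)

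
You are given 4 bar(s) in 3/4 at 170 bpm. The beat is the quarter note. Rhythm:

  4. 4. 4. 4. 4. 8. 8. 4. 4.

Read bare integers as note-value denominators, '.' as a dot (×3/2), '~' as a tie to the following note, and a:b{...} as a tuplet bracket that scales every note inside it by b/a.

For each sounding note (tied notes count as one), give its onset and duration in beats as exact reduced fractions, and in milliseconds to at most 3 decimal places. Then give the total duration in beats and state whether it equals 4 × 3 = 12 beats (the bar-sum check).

1) 0.0ms=0b +529.412ms=3/2b
2) 529.412ms=3/2b +529.412ms=3/2b
3) 1058.824ms=3b +529.412ms=3/2b
4) 1588.235ms=9/2b +529.412ms=3/2b
5) 2117.647ms=6b +529.412ms=3/2b
6) 2647.059ms=15/2b +264.706ms=3/4b
7) 2911.765ms=33/4b +264.706ms=3/4b
8) 3176.471ms=9b +529.412ms=3/2b
9) 3705.882ms=21/2b +529.412ms=3/2b
Σ=12b of 12 (170bpm 3/4) — PASS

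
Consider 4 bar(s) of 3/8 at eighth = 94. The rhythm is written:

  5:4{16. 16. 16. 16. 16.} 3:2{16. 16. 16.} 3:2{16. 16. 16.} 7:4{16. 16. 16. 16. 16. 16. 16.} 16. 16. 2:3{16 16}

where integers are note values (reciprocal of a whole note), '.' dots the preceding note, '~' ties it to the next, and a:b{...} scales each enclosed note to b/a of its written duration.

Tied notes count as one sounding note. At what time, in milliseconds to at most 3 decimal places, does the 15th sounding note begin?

1. 0.0ms @ 0 + 382.979ms (3/5)
2. 382.979ms @ 3/5 + 382.979ms (3/5)
3. 765.957ms @ 6/5 + 382.979ms (3/5)
4. 1148.936ms @ 9/5 + 382.979ms (3/5)
5. 1531.915ms @ 12/5 + 382.979ms (3/5)
6. 1914.894ms @ 3 + 319.149ms (1/2)
7. 2234.043ms @ 7/2 + 319.149ms (1/2)
8. 2553.191ms @ 4 + 319.149ms (1/2)
9. 2872.34ms @ 9/2 + 319.149ms (1/2)
10. 3191.489ms @ 5 + 319.149ms (1/2)
11. 3510.638ms @ 11/2 + 319.149ms (1/2)
12. 3829.787ms @ 6 + 273.556ms (3/7)
13. 4103.343ms @ 45/7 + 273.556ms (3/7)
14. 4376.9ms @ 48/7 + 273.556ms (3/7)
15. 4650.456ms @ 51/7 + 273.556ms (3/7)
16. 4924.012ms @ 54/7 + 273.556ms (3/7)
17. 5197.568ms @ 57/7 + 273.556ms (3/7)
18. 5471.125ms @ 60/7 + 273.556ms (3/7)
19. 5744.681ms @ 9 + 478.723ms (3/4)
20. 6223.404ms @ 39/4 + 478.723ms (3/4)
21. 6702.128ms @ 21/2 + 478.723ms (3/4)
22. 7180.851ms @ 45/4 + 478.723ms (3/4)

note 15 onset = 51/7b = 4650.456ms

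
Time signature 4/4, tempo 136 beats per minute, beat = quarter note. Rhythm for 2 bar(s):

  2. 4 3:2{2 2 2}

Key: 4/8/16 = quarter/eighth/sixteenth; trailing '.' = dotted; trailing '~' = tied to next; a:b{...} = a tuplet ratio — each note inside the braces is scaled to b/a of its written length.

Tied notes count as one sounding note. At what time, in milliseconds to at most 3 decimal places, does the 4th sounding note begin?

1. 0.0ms @ 0 + 1323.529ms (3)
2. 1323.529ms @ 3 + 441.176ms (1)
3. 1764.706ms @ 4 + 588.235ms (4/3)
4. 2352.941ms @ 16/3 + 588.235ms (4/3)
5. 2941.176ms @ 20/3 + 588.235ms (4/3)

note 4 onset = 16/3b = 2352.941ms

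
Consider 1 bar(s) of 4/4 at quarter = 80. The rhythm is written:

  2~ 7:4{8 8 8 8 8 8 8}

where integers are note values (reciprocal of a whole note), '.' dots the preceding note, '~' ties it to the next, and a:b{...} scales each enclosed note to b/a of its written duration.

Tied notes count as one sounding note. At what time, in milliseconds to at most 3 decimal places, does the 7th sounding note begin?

1. 0.0ms @ 0 + 1714.286ms (16/7)
2. 1714.286ms @ 16/7 + 214.286ms (2/7)
3. 1928.571ms @ 18/7 + 214.286ms (2/7)
4. 2142.857ms @ 20/7 + 214.286ms (2/7)
5. 2357.143ms @ 22/7 + 214.286ms (2/7)
6. 2571.429ms @ 24/7 + 214.286ms (2/7)
7. 2785.714ms @ 26/7 + 214.286ms (2/7)

note 7 onset = 26/7b = 2785.714ms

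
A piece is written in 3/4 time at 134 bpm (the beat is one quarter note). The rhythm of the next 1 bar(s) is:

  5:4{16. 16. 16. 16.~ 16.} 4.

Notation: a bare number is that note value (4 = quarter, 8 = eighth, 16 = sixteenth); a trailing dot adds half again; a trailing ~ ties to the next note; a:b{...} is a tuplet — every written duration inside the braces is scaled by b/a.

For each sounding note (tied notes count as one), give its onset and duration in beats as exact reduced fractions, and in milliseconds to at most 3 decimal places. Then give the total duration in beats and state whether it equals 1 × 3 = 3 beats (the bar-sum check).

1) 0.0ms=0b +134.328ms=3/10b
2) 134.328ms=3/10b +134.328ms=3/10b
3) 268.657ms=3/5b +134.328ms=3/10b
4) 402.985ms=9/10b +268.657ms=3/5b
5) 671.642ms=3/2b +671.642ms=3/2b
Σ=3b of 3 (134bpm 3/4) — PASS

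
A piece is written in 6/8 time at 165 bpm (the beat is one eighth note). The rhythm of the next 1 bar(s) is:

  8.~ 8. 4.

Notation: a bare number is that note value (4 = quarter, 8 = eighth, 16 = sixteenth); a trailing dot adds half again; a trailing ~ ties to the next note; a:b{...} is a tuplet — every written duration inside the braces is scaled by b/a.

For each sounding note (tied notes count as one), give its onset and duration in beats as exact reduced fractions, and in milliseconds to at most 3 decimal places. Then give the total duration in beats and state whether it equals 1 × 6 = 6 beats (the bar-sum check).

1) 0.0ms=0b +1090.909ms=3b
2) 1090.909ms=3b +1090.909ms=3b
Σ=6b of 6 (165bpm 6/8) — PASS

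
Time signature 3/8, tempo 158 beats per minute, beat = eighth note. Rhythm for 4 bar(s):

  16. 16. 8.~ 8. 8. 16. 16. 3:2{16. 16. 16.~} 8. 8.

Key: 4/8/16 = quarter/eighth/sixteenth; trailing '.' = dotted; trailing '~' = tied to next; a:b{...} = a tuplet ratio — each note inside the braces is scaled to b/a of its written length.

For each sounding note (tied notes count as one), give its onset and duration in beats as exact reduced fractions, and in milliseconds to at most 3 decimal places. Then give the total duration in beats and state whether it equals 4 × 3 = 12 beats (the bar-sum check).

1) 0.0ms=0b +284.81ms=3/4b
2) 284.81ms=3/4b +284.81ms=3/4b
3) 569.62ms=3/2b +1139.241ms=3b
4) 1708.861ms=9/2b +569.62ms=3/2b
5) 2278.481ms=6b +284.81ms=3/4b
6) 2563.291ms=27/4b +284.81ms=3/4b
7) 2848.101ms=15/2b +189.873ms=1/2b
8) 3037.975ms=8b +189.873ms=1/2b
9) 3227.848ms=17/2b +759.494ms=2b
10) 3987.342ms=21/2b +569.62ms=3/2b
Σ=12b of 12 (158bpm 3/8) — PASS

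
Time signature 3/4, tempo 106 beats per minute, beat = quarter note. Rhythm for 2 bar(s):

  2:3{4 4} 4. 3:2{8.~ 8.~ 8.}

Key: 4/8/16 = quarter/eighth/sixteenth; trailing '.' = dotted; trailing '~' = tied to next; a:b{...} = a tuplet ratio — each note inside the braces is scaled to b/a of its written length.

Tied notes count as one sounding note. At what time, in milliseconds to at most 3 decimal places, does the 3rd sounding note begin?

note 3 onset = 3b = 1698.113ms

1. 0.0ms @ 0 + 849.057ms (3/2)
2. 849.057ms @ 3/2 + 849.057ms (3/2)
3. 1698.113ms @ 3 + 849.057ms (3/2)
4. 2547.17ms @ 9/2 + 849.057ms (3/2)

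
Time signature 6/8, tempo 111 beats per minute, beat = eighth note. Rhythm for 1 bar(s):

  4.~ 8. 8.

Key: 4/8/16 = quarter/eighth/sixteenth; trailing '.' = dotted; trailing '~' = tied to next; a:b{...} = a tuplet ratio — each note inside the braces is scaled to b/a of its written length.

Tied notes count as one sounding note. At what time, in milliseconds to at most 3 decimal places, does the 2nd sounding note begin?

1. 0.0ms @ 0 + 2432.432ms (9/2)
2. 2432.432ms @ 9/2 + 810.811ms (3/2)

note 2 onset = 9/2b = 2432.432ms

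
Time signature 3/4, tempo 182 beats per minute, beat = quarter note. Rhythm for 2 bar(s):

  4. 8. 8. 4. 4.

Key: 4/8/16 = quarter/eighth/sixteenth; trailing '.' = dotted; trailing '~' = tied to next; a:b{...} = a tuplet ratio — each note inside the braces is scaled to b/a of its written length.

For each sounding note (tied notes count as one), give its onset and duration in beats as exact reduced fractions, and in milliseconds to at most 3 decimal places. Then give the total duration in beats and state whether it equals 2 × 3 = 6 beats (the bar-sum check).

1) 0.0ms=0b +494.505ms=3/2b
2) 494.505ms=3/2b +247.253ms=3/4b
3) 741.758ms=9/4b +247.253ms=3/4b
4) 989.011ms=3b +494.505ms=3/2b
5) 1483.516ms=9/2b +494.505ms=3/2b
Σ=6b of 6 (182bpm 3/4) — PASS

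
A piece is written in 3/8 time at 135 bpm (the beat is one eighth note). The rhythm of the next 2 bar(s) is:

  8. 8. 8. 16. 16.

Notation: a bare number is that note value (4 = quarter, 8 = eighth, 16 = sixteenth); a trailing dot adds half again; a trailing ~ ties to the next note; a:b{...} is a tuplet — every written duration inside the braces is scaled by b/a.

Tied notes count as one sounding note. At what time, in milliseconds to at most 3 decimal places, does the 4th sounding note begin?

1. 0.0ms @ 0 + 666.667ms (3/2)
2. 666.667ms @ 3/2 + 666.667ms (3/2)
3. 1333.333ms @ 3 + 666.667ms (3/2)
4. 2000.0ms @ 9/2 + 333.333ms (3/4)
5. 2333.333ms @ 21/4 + 333.333ms (3/4)

note 4 onset = 9/2b = 2000.0ms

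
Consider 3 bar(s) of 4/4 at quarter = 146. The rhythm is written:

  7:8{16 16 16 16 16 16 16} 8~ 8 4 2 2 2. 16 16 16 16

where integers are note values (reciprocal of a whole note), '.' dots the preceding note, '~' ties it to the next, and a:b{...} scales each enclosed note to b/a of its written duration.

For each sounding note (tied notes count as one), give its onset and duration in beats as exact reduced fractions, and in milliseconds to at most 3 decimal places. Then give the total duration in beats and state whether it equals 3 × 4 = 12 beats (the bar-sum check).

1) 0.0ms=0b +117.417ms=2/7b
2) 117.417ms=2/7b +117.417ms=2/7b
3) 234.834ms=4/7b +117.417ms=2/7b
4) 352.25ms=6/7b +117.417ms=2/7b
5) 469.667ms=8/7b +117.417ms=2/7b
6) 587.084ms=10/7b +117.417ms=2/7b
7) 704.501ms=12/7b +117.417ms=2/7b
8) 821.918ms=2b +410.959ms=1b
9) 1232.877ms=3b +410.959ms=1b
10) 1643.836ms=4b +821.918ms=2b
11) 2465.753ms=6b +821.918ms=2b
12) 3287.671ms=8b +1232.877ms=3b
13) 4520.548ms=11b +102.74ms=1/4b
14) 4623.288ms=45/4b +102.74ms=1/4b
15) 4726.027ms=23/2b +102.74ms=1/4b
16) 4828.767ms=47/4b +102.74ms=1/4b
Σ=12b of 12 (146bpm 4/4) — PASS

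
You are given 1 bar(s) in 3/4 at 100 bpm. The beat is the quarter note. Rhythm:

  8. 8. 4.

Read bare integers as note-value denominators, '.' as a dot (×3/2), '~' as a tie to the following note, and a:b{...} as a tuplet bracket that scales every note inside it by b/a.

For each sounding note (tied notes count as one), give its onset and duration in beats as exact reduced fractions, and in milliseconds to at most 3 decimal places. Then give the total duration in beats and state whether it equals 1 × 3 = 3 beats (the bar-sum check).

1) 0.0ms=0b +450.0ms=3/4b
2) 450.0ms=3/4b +450.0ms=3/4b
3) 900.0ms=3/2b +900.0ms=3/2b
Σ=3b of 3 (100bpm 3/4) — PASS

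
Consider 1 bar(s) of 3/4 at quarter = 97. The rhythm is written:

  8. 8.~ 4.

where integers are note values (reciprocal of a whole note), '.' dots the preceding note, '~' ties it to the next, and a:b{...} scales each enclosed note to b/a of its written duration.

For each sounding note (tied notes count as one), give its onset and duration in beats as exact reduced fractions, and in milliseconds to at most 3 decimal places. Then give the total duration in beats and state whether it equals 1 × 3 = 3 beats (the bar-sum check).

1) 0.0ms=0b +463.918ms=3/4b
2) 463.918ms=3/4b +1391.753ms=9/4b
Σ=3b of 3 (97bpm 3/4) — PASS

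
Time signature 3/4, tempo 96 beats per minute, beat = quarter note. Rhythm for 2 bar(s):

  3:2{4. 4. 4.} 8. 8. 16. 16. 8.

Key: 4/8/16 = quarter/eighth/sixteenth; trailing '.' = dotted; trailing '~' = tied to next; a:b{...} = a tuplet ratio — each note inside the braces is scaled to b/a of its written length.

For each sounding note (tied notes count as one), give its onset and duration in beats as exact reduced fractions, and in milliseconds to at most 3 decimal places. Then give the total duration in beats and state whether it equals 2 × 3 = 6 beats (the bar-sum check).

1) 0.0ms=0b +625.0ms=1b
2) 625.0ms=1b +625.0ms=1b
3) 1250.0ms=2b +625.0ms=1b
4) 1875.0ms=3b +468.75ms=3/4b
5) 2343.75ms=15/4b +468.75ms=3/4b
6) 2812.5ms=9/2b +234.375ms=3/8b
7) 3046.875ms=39/8b +234.375ms=3/8b
8) 3281.25ms=21/4b +468.75ms=3/4b
Σ=6b of 6 (96bpm 3/4) — PASS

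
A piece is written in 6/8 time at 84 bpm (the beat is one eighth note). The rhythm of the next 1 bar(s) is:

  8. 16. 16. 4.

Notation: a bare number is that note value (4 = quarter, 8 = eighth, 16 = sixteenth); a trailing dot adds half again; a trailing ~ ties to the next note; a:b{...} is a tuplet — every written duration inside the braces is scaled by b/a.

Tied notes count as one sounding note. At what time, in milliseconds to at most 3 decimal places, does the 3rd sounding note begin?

1. 0.0ms @ 0 + 1071.429ms (3/2)
2. 1071.429ms @ 3/2 + 535.714ms (3/4)
3. 1607.143ms @ 9/4 + 535.714ms (3/4)
4. 2142.857ms @ 3 + 2142.857ms (3)

note 3 onset = 9/4b = 1607.143ms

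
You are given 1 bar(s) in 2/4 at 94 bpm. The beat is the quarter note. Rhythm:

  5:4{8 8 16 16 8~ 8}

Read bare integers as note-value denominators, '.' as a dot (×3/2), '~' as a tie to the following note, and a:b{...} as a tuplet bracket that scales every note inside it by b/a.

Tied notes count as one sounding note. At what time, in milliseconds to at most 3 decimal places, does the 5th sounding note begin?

1. 0.0ms @ 0 + 255.319ms (2/5)
2. 255.319ms @ 2/5 + 255.319ms (2/5)
3. 510.638ms @ 4/5 + 127.66ms (1/5)
4. 638.298ms @ 1 + 127.66ms (1/5)
5. 765.957ms @ 6/5 + 510.638ms (4/5)

note 5 onset = 6/5b = 765.957ms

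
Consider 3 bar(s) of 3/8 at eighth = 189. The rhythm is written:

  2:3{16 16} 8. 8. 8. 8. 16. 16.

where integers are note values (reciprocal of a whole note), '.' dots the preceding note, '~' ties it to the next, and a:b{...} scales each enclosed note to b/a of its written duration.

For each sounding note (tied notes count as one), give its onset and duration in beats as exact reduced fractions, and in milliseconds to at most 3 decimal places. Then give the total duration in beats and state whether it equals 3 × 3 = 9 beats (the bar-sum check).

1) 0.0ms=0b +238.095ms=3/4b
2) 238.095ms=3/4b +238.095ms=3/4b
3) 476.19ms=3/2b +476.19ms=3/2b
4) 952.381ms=3b +476.19ms=3/2b
5) 1428.571ms=9/2b +476.19ms=3/2b
6) 1904.762ms=6b +476.19ms=3/2b
7) 2380.952ms=15/2b +238.095ms=3/4b
8) 2619.048ms=33/4b +238.095ms=3/4b
Σ=9b of 9 (189bpm 3/8) — PASS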